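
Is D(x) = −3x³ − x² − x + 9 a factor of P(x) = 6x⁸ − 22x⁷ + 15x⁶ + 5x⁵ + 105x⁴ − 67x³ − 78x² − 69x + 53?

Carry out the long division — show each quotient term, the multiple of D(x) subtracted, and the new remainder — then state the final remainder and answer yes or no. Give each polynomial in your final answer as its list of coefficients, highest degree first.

R = [-6, -9, -1], so D(x) is not a factor of P(x). no

Step 1: lead(6x⁸ − 22x⁷ + 15x⁶ + 5x⁵ + 105x⁴ − 67x³ − 78x² − 69x + 53) ÷ lead(D) = 6x⁸ ÷ −3x³ = −2x⁵. Subtract (−2x⁵)·D = 6x⁸ + 2x⁷ + 2x⁶ − 18x⁵. Remainder: −24x⁷ + 13x⁶ + 23x⁵ + 105x⁴ − 67x³ − 78x² − 69x + 53.
Step 2: lead(−24x⁷ + 13x⁶ + 23x⁵ + 105x⁴ − 67x³ − 78x² − 69x + 53) ÷ lead(D) = −24x⁷ ÷ −3x³ = 8x⁴. Subtract (8x⁴)·D = −24x⁷ − 8x⁶ − 8x⁵ + 72x⁴. Remainder: 21x⁶ + 31x⁵ + 33x⁴ − 67x³ − 78x² − 69x + 53.
Step 3: lead(21x⁶ + 31x⁵ + 33x⁴ − 67x³ − 78x² − 69x + 53) ÷ lead(D) = 21x⁶ ÷ −3x³ = −7x³. Subtract (−7x³)·D = 21x⁶ + 7x⁵ + 7x⁴ − 63x³. Remainder: 24x⁵ + 26x⁴ − 4x³ − 78x² − 69x + 53.
Step 4: lead(24x⁵ + 26x⁴ − 4x³ − 78x² − 69x + 53) ÷ lead(D) = 24x⁵ ÷ −3x³ = −8x². Subtract (−8x²)·D = 24x⁵ + 8x⁴ + 8x³ − 72x². Remainder: 18x⁴ − 12x³ − 6x² − 69x + 53.
Step 5: lead(18x⁴ − 12x³ − 6x² − 69x + 53) ÷ lead(D) = 18x⁴ ÷ −3x³ = −6x. Subtract (−6x)·D = 18x⁴ + 6x³ + 6x² − 54x. Remainder: −18x³ − 12x² − 15x + 53.
Step 6: lead(−18x³ − 12x² − 15x + 53) ÷ lead(D) = −18x³ ÷ −3x³ = 6. Subtract (6)·D = −18x³ − 6x² − 6x + 54. Remainder: −6x² − 9x − 1.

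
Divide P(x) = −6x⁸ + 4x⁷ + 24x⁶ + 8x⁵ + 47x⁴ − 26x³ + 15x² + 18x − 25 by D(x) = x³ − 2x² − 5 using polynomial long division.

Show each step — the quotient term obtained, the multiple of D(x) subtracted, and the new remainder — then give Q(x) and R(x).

Step 1: lead(−6x⁸ + 4x⁷ + 24x⁶ + 8x⁵ + 47x⁴ − 26x³ + 15x² + 18x − 25) ÷ lead(D) = −6x⁸ ÷ x³ = −6x⁵. Subtract (−6x⁵)·D = −6x⁸ + 12x⁷ + 30x⁵. Remainder: −8x⁷ + 24x⁶ − 22x⁵ + 47x⁴ − 26x³ + 15x² + 18x − 25.
Step 2: lead(−8x⁷ + 24x⁶ − 22x⁵ + 47x⁴ − 26x³ + 15x² + 18x − 25) ÷ lead(D) = −8x⁷ ÷ x³ = −8x⁴. Subtract (−8x⁴)·D = −8x⁷ + 16x⁶ + 40x⁴. Remainder: 8x⁶ − 22x⁵ + 7x⁴ − 26x³ + 15x² + 18x − 25.
Step 3: lead(8x⁶ − 22x⁵ + 7x⁴ − 26x³ + 15x² + 18x − 25) ÷ lead(D) = 8x⁶ ÷ x³ = 8x³. Subtract (8x³)·D = 8x⁶ − 16x⁵ − 40x³. Remainder: −6x⁵ + 7x⁴ + 14x³ + 15x² + 18x − 25.
Step 4: lead(−6x⁵ + 7x⁴ + 14x³ + 15x² + 18x − 25) ÷ lead(D) = −6x⁵ ÷ x³ = −6x². Subtract (−6x²)·D = −6x⁵ + 12x⁴ + 30x². Remainder: −5x⁴ + 14x³ − 15x² + 18x − 25.
Step 5: lead(−5x⁴ + 14x³ − 15x² + 18x − 25) ÷ lead(D) = −5x⁴ ÷ x³ = −5x. Subtract (−5x)·D = −5x⁴ + 10x³ + 25x. Remainder: 4x³ − 15x² − 7x − 25.
Step 6: lead(4x³ − 15x² − 7x − 25) ÷ lead(D) = 4x³ ÷ x³ = 4. Subtract (4)·D = 4x³ − 8x² − 20. Remainder: −7x² − 7x − 5.

Q(x) = −6x⁵ − 8x⁴ + 8x³ − 6x² − 5x + 4; R(x) = −7x² − 7x − 5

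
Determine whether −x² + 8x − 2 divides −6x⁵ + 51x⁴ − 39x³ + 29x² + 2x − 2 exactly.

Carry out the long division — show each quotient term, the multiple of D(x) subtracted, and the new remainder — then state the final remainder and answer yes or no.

Step 1: lead(−6x⁵ + 51x⁴ − 39x³ + 29x² + 2x − 2) ÷ lead(D) = −6x⁵ ÷ −x² = 6x³. Subtract (6x³)·D = −6x⁵ + 48x⁴ − 12x³. Remainder: 3x⁴ − 27x³ + 29x² + 2x − 2.
Step 2: lead(3x⁴ − 27x³ + 29x² + 2x − 2) ÷ lead(D) = 3x⁴ ÷ −x² = −3x². Subtract (−3x²)·D = 3x⁴ − 24x³ + 6x². Remainder: −3x³ + 23x² + 2x − 2.
Step 3: lead(−3x³ + 23x² + 2x − 2) ÷ lead(D) = −3x³ ÷ −x² = 3x. Subtract (3x)·D = −3x³ + 24x² − 6x. Remainder: −x² + 8x − 2.
Step 4: lead(−x² + 8x − 2) ÷ lead(D) = −x² ÷ −x² = 1. Subtract (1)·D = −x² + 8x − 2. Remainder: 0.

R(x) = 0, so D(x) is a factor of P(x). yes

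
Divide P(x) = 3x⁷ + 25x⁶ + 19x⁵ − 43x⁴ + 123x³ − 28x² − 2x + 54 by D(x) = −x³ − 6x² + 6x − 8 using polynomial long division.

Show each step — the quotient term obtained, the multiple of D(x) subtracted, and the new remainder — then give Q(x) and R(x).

Step 1: lead(3x⁷ + 25x⁶ + 19x⁵ − 43x⁴ + 123x³ − 28x² − 2x + 54) ÷ lead(D) = 3x⁷ ÷ −x³ = −3x⁴. Subtract (−3x⁴)·D = 3x⁷ + 18x⁶ − 18x⁵ + 24x⁴. Remainder: 7x⁶ + 37x⁵ − 67x⁴ + 123x³ − 28x² − 2x + 54.
Step 2: lead(7x⁶ + 37x⁵ − 67x⁴ + 123x³ − 28x² − 2x + 54) ÷ lead(D) = 7x⁶ ÷ −x³ = −7x³. Subtract (−7x³)·D = 7x⁶ + 42x⁵ − 42x⁴ + 56x³. Remainder: −5x⁵ − 25x⁴ + 67x³ − 28x² − 2x + 54.
Step 3: lead(−5x⁵ − 25x⁴ + 67x³ − 28x² − 2x + 54) ÷ lead(D) = −5x⁵ ÷ −x³ = 5x². Subtract (5x²)·D = −5x⁵ − 30x⁴ + 30x³ − 40x². Remainder: 5x⁴ + 37x³ + 12x² − 2x + 54.
Step 4: lead(5x⁴ + 37x³ + 12x² − 2x + 54) ÷ lead(D) = 5x⁴ ÷ −x³ = −5x. Subtract (−5x)·D = 5x⁴ + 30x³ − 30x² + 40x. Remainder: 7x³ + 42x² − 42x + 54.
Step 5: lead(7x³ + 42x² − 42x + 54) ÷ lead(D) = 7x³ ÷ −x³ = −7. Subtract (−7)·D = 7x³ + 42x² − 42x + 56. Remainder: −2.

Q(x) = −3x⁴ − 7x³ + 5x² − 5x − 7; R(x) = −2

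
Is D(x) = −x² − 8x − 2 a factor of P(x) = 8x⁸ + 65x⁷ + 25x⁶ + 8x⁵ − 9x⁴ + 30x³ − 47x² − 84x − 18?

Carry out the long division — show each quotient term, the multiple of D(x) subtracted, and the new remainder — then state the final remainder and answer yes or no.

R(x) = 0, so D(x) is a factor of P(x). yes

Step 1: lead(8x⁸ + 65x⁷ + 25x⁶ + 8x⁵ − 9x⁴ + 30x³ − 47x² − 84x − 18) ÷ lead(D) = 8x⁸ ÷ −x² = −8x⁶. Subtract (−8x⁶)·D = 8x⁸ + 64x⁷ + 16x⁶. Remainder: x⁷ + 9x⁶ + 8x⁵ − 9x⁴ + 30x³ − 47x² − 84x − 18.
Step 2: lead(x⁷ + 9x⁶ + 8x⁵ − 9x⁴ + 30x³ − 47x² − 84x − 18) ÷ lead(D) = x⁷ ÷ −x² = −x⁵. Subtract (−x⁵)·D = x⁷ + 8x⁶ + 2x⁵. Remainder: x⁶ + 6x⁵ − 9x⁴ + 30x³ − 47x² − 84x − 18.
Step 3: lead(x⁶ + 6x⁵ − 9x⁴ + 30x³ − 47x² − 84x − 18) ÷ lead(D) = x⁶ ÷ −x² = −x⁴. Subtract (−x⁴)·D = x⁶ + 8x⁵ + 2x⁴. Remainder: −2x⁵ − 11x⁴ + 30x³ − 47x² − 84x − 18.
Step 4: lead(−2x⁵ − 11x⁴ + 30x³ − 47x² − 84x − 18) ÷ lead(D) = −2x⁵ ÷ −x² = 2x³. Subtract (2x³)·D = −2x⁵ − 16x⁴ − 4x³. Remainder: 5x⁴ + 34x³ − 47x² − 84x − 18.
Step 5: lead(5x⁴ + 34x³ − 47x² − 84x − 18) ÷ lead(D) = 5x⁴ ÷ −x² = −5x². Subtract (−5x²)·D = 5x⁴ + 40x³ + 10x². Remainder: −6x³ − 57x² − 84x − 18.
Step 6: lead(−6x³ − 57x² − 84x − 18) ÷ lead(D) = −6x³ ÷ −x² = 6x. Subtract (6x)·D = −6x³ − 48x² − 12x. Remainder: −9x² − 72x − 18.
Step 7: lead(−9x² − 72x − 18) ÷ lead(D) = −9x² ÷ −x² = 9. Subtract (9)·D = −9x² − 72x − 18. Remainder: 0.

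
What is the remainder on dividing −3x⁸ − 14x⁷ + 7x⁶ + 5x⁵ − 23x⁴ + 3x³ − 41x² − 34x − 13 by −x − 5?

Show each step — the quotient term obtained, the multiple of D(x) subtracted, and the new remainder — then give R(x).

R(x) = 7

Step 1: lead(−3x⁸ − 14x⁷ + 7x⁶ + 5x⁵ − 23x⁴ + 3x³ − 41x² − 34x − 13) ÷ lead(D) = −3x⁸ ÷ −x = 3x⁷. Subtract (3x⁷)·D = −3x⁸ − 15x⁷. Remainder: x⁷ + 7x⁶ + 5x⁵ − 23x⁴ + 3x³ − 41x² − 34x − 13.
Step 2: lead(x⁷ + 7x⁶ + 5x⁵ − 23x⁴ + 3x³ − 41x² − 34x − 13) ÷ lead(D) = x⁷ ÷ −x = −x⁶. Subtract (−x⁶)·D = x⁷ + 5x⁶. Remainder: 2x⁶ + 5x⁵ − 23x⁴ + 3x³ − 41x² − 34x − 13.
Step 3: lead(2x⁶ + 5x⁵ − 23x⁴ + 3x³ − 41x² − 34x − 13) ÷ lead(D) = 2x⁶ ÷ −x = −2x⁵. Subtract (−2x⁵)·D = 2x⁶ + 10x⁵. Remainder: −5x⁵ − 23x⁴ + 3x³ − 41x² − 34x − 13.
Step 4: lead(−5x⁵ − 23x⁴ + 3x³ − 41x² − 34x − 13) ÷ lead(D) = −5x⁵ ÷ −x = 5x⁴. Subtract (5x⁴)·D = −5x⁵ − 25x⁴. Remainder: 2x⁴ + 3x³ − 41x² − 34x − 13.
Step 5: lead(2x⁴ + 3x³ − 41x² − 34x − 13) ÷ lead(D) = 2x⁴ ÷ −x = −2x³. Subtract (−2x³)·D = 2x⁴ + 10x³. Remainder: −7x³ − 41x² − 34x − 13.
Step 6: lead(−7x³ − 41x² − 34x − 13) ÷ lead(D) = −7x³ ÷ −x = 7x². Subtract (7x²)·D = −7x³ − 35x². Remainder: −6x² − 34x − 13.
Step 7: lead(−6x² − 34x − 13) ÷ lead(D) = −6x² ÷ −x = 6x. Subtract (6x)·D = −6x² − 30x. Remainder: −4x − 13.
Step 8: lead(−4x − 13) ÷ lead(D) = −4x ÷ −x = 4. Subtract (4)·D = −4x − 20. Remainder: 7.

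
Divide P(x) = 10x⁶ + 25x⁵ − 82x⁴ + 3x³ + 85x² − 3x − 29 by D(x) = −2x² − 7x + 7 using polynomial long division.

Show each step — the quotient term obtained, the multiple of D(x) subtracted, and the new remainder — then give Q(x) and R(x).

Q(x) = −5x⁴ + 5x³ + 6x² − 5x − 4; R(x) = 4x − 1

Step 1: lead(10x⁶ + 25x⁵ − 82x⁴ + 3x³ + 85x² − 3x − 29) ÷ lead(D) = 10x⁶ ÷ −2x² = −5x⁴. Subtract (−5x⁴)·D = 10x⁶ + 35x⁵ − 35x⁴. Remainder: −10x⁵ − 47x⁴ + 3x³ + 85x² − 3x − 29.
Step 2: lead(−10x⁵ − 47x⁴ + 3x³ + 85x² − 3x − 29) ÷ lead(D) = −10x⁵ ÷ −2x² = 5x³. Subtract (5x³)·D = −10x⁵ − 35x⁴ + 35x³. Remainder: −12x⁴ − 32x³ + 85x² − 3x − 29.
Step 3: lead(−12x⁴ − 32x³ + 85x² − 3x − 29) ÷ lead(D) = −12x⁴ ÷ −2x² = 6x². Subtract (6x²)·D = −12x⁴ − 42x³ + 42x². Remainder: 10x³ + 43x² − 3x − 29.
Step 4: lead(10x³ + 43x² − 3x − 29) ÷ lead(D) = 10x³ ÷ −2x² = −5x. Subtract (−5x)·D = 10x³ + 35x² − 35x. Remainder: 8x² + 32x − 29.
Step 5: lead(8x² + 32x − 29) ÷ lead(D) = 8x² ÷ −2x² = −4. Subtract (−4)·D = 8x² + 28x − 28. Remainder: 4x − 1.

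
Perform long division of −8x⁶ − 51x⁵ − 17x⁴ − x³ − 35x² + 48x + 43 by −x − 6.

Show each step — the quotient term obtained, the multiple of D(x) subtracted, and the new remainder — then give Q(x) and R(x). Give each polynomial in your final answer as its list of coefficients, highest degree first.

Q = [8, 3, -1, 7, -7, -6]; R = [7]

Step 1: lead(−8x⁶ − 51x⁵ − 17x⁴ − x³ − 35x² + 48x + 43) ÷ lead(D) = −8x⁶ ÷ −x = 8x⁵. Subtract (8x⁵)·D = −8x⁶ − 48x⁵. Remainder: −3x⁵ − 17x⁴ − x³ − 35x² + 48x + 43.
Step 2: lead(−3x⁵ − 17x⁴ − x³ − 35x² + 48x + 43) ÷ lead(D) = −3x⁵ ÷ −x = 3x⁴. Subtract (3x⁴)·D = −3x⁵ − 18x⁴. Remainder: x⁴ − x³ − 35x² + 48x + 43.
Step 3: lead(x⁴ − x³ − 35x² + 48x + 43) ÷ lead(D) = x⁴ ÷ −x = −x³. Subtract (−x³)·D = x⁴ + 6x³. Remainder: −7x³ − 35x² + 48x + 43.
Step 4: lead(−7x³ − 35x² + 48x + 43) ÷ lead(D) = −7x³ ÷ −x = 7x². Subtract (7x²)·D = −7x³ − 42x². Remainder: 7x² + 48x + 43.
Step 5: lead(7x² + 48x + 43) ÷ lead(D) = 7x² ÷ −x = −7x. Subtract (−7x)·D = 7x² + 42x. Remainder: 6x + 43.
Step 6: lead(6x + 43) ÷ lead(D) = 6x ÷ −x = −6. Subtract (−6)·D = 6x + 36. Remainder: 7.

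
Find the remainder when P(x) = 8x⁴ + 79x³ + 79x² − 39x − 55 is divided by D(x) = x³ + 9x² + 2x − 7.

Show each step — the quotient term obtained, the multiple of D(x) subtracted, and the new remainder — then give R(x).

R(x) = 3x − 6

Step 1: lead(8x⁴ + 79x³ + 79x² − 39x − 55) ÷ lead(D) = 8x⁴ ÷ x³ = 8x. Subtract (8x)·D = 8x⁴ + 72x³ + 16x² − 56x. Remainder: 7x³ + 63x² + 17x − 55.
Step 2: lead(7x³ + 63x² + 17x − 55) ÷ lead(D) = 7x³ ÷ x³ = 7. Subtract (7)·D = 7x³ + 63x² + 14x − 49. Remainder: 3x − 6.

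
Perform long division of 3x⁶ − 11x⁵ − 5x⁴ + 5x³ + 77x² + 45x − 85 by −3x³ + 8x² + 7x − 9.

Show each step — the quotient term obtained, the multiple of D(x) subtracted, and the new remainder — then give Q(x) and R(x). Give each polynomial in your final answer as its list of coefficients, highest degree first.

Q = [-1, 1, 2, 9]; R = [-4]

Step 1: lead(3x⁶ − 11x⁵ − 5x⁴ + 5x³ + 77x² + 45x − 85) ÷ lead(D) = 3x⁶ ÷ −3x³ = −x³. Subtract (−x³)·D = 3x⁶ − 8x⁵ − 7x⁴ + 9x³. Remainder: −3x⁵ + 2x⁴ − 4x³ + 77x² + 45x − 85.
Step 2: lead(−3x⁵ + 2x⁴ − 4x³ + 77x² + 45x − 85) ÷ lead(D) = −3x⁵ ÷ −3x³ = x². Subtract (x²)·D = −3x⁵ + 8x⁴ + 7x³ − 9x². Remainder: −6x⁴ − 11x³ + 86x² + 45x − 85.
Step 3: lead(−6x⁴ − 11x³ + 86x² + 45x − 85) ÷ lead(D) = −6x⁴ ÷ −3x³ = 2x. Subtract (2x)·D = −6x⁴ + 16x³ + 14x² − 18x. Remainder: −27x³ + 72x² + 63x − 85.
Step 4: lead(−27x³ + 72x² + 63x − 85) ÷ lead(D) = −27x³ ÷ −3x³ = 9. Subtract (9)·D = −27x³ + 72x² + 63x − 81. Remainder: −4.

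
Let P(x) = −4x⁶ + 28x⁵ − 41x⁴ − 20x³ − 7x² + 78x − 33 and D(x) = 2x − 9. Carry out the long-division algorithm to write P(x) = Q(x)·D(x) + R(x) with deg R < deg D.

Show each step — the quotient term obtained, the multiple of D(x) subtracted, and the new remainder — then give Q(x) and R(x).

Step 1: lead(−4x⁶ + 28x⁵ − 41x⁴ − 20x³ − 7x² + 78x − 33) ÷ lead(D) = −4x⁶ ÷ 2x = −2x⁵. Subtract (−2x⁵)·D = −4x⁶ + 18x⁵. Remainder: 10x⁵ − 41x⁴ − 20x³ − 7x² + 78x − 33.
Step 2: lead(10x⁵ − 41x⁴ − 20x³ − 7x² + 78x − 33) ÷ lead(D) = 10x⁵ ÷ 2x = 5x⁴. Subtract (5x⁴)·D = 10x⁵ − 45x⁴. Remainder: 4x⁴ − 20x³ − 7x² + 78x − 33.
Step 3: lead(4x⁴ − 20x³ − 7x² + 78x − 33) ÷ lead(D) = 4x⁴ ÷ 2x = 2x³. Subtract (2x³)·D = 4x⁴ − 18x³. Remainder: −2x³ − 7x² + 78x − 33.
Step 4: lead(−2x³ − 7x² + 78x − 33) ÷ lead(D) = −2x³ ÷ 2x = −x². Subtract (−x²)·D = −2x³ + 9x². Remainder: −16x² + 78x − 33.
Step 5: lead(−16x² + 78x − 33) ÷ lead(D) = −16x² ÷ 2x = −8x. Subtract (−8x)·D = −16x² + 72x. Remainder: 6x − 33.
Step 6: lead(6x − 33) ÷ lead(D) = 6x ÷ 2x = 3. Subtract (3)·D = 6x − 27. Remainder: −6.

Q(x) = −2x⁵ + 5x⁴ + 2x³ − x² − 8x + 3; R(x) = −6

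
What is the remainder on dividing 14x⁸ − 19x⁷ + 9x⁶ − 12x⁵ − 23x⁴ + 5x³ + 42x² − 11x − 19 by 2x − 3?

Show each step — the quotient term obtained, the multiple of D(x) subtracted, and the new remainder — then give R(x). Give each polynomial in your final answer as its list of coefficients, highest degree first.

R = [5]

Step 1: lead(14x⁸ − 19x⁷ + 9x⁶ − 12x⁵ − 23x⁴ + 5x³ + 42x² − 11x − 19) ÷ lead(D) = 14x⁸ ÷ 2x = 7x⁷. Subtract (7x⁷)·D = 14x⁸ − 21x⁷. Remainder: 2x⁷ + 9x⁶ − 12x⁵ − 23x⁴ + 5x³ + 42x² − 11x − 19.
Step 2: lead(2x⁷ + 9x⁶ − 12x⁵ − 23x⁴ + 5x³ + 42x² − 11x − 19) ÷ lead(D) = 2x⁷ ÷ 2x = x⁶. Subtract (x⁶)·D = 2x⁷ − 3x⁶. Remainder: 12x⁶ − 12x⁵ − 23x⁴ + 5x³ + 42x² − 11x − 19.
Step 3: lead(12x⁶ − 12x⁵ − 23x⁴ + 5x³ + 42x² − 11x − 19) ÷ lead(D) = 12x⁶ ÷ 2x = 6x⁵. Subtract (6x⁵)·D = 12x⁶ − 18x⁵. Remainder: 6x⁵ − 23x⁴ + 5x³ + 42x² − 11x − 19.
Step 4: lead(6x⁵ − 23x⁴ + 5x³ + 42x² − 11x − 19) ÷ lead(D) = 6x⁵ ÷ 2x = 3x⁴. Subtract (3x⁴)·D = 6x⁵ − 9x⁴. Remainder: −14x⁴ + 5x³ + 42x² − 11x − 19.
Step 5: lead(−14x⁴ + 5x³ + 42x² − 11x − 19) ÷ lead(D) = −14x⁴ ÷ 2x = −7x³. Subtract (−7x³)·D = −14x⁴ + 21x³. Remainder: −16x³ + 42x² − 11x − 19.
Step 6: lead(−16x³ + 42x² − 11x − 19) ÷ lead(D) = −16x³ ÷ 2x = −8x². Subtract (−8x²)·D = −16x³ + 24x². Remainder: 18x² − 11x − 19.
Step 7: lead(18x² − 11x − 19) ÷ lead(D) = 18x² ÷ 2x = 9x. Subtract (9x)·D = 18x² − 27x. Remainder: 16x − 19.
Step 8: lead(16x − 19) ÷ lead(D) = 16x ÷ 2x = 8. Subtract (8)·D = 16x − 24. Remainder: 5.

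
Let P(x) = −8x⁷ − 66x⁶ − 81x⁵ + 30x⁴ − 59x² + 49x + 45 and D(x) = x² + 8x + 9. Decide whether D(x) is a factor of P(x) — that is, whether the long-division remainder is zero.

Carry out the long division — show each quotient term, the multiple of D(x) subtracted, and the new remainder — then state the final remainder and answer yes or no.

Step 1: lead(−8x⁷ − 66x⁶ − 81x⁵ + 30x⁴ − 59x² + 49x + 45) ÷ lead(D) = −8x⁷ ÷ x² = −8x⁵. Subtract (−8x⁵)·D = −8x⁷ − 64x⁶ − 72x⁵. Remainder: −2x⁶ − 9x⁵ + 30x⁴ − 59x² + 49x + 45.
Step 2: lead(−2x⁶ − 9x⁵ + 30x⁴ − 59x² + 49x + 45) ÷ lead(D) = −2x⁶ ÷ x² = −2x⁴. Subtract (−2x⁴)·D = −2x⁶ − 16x⁵ − 18x⁴. Remainder: 7x⁵ + 48x⁴ − 59x² + 49x + 45.
Step 3: lead(7x⁵ + 48x⁴ − 59x² + 49x + 45) ÷ lead(D) = 7x⁵ ÷ x² = 7x³. Subtract (7x³)·D = 7x⁵ + 56x⁴ + 63x³. Remainder: −8x⁴ − 63x³ − 59x² + 49x + 45.
Step 4: lead(−8x⁴ − 63x³ − 59x² + 49x + 45) ÷ lead(D) = −8x⁴ ÷ x² = −8x². Subtract (−8x²)·D = −8x⁴ − 64x³ − 72x². Remainder: x³ + 13x² + 49x + 45.
Step 5: lead(x³ + 13x² + 49x + 45) ÷ lead(D) = x³ ÷ x² = x. Subtract (x)·D = x³ + 8x² + 9x. Remainder: 5x² + 40x + 45.
Step 6: lead(5x² + 40x + 45) ÷ lead(D) = 5x² ÷ x² = 5. Subtract (5)·D = 5x² + 40x + 45. Remainder: 0.

R(x) = 0, so D(x) is a factor of P(x). yes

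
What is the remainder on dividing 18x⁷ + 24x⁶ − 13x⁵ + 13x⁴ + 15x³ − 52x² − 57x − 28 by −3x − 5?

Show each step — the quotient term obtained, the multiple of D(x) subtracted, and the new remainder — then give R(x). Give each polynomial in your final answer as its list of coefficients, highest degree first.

Step 1: lead(18x⁷ + 24x⁶ − 13x⁵ + 13x⁴ + 15x³ − 52x² − 57x − 28) ÷ lead(D) = 18x⁷ ÷ −3x = −6x⁶. Subtract (−6x⁶)·D = 18x⁷ + 30x⁶. Remainder: −6x⁶ − 13x⁵ + 13x⁴ + 15x³ − 52x² − 57x − 28.
Step 2: lead(−6x⁶ − 13x⁵ + 13x⁴ + 15x³ − 52x² − 57x − 28) ÷ lead(D) = −6x⁶ ÷ −3x = 2x⁵. Subtract (2x⁵)·D = −6x⁶ − 10x⁵. Remainder: −3x⁵ + 13x⁴ + 15x³ − 52x² − 57x − 28.
Step 3: lead(−3x⁵ + 13x⁴ + 15x³ − 52x² − 57x − 28) ÷ lead(D) = −3x⁵ ÷ −3x = x⁴. Subtract (x⁴)·D = −3x⁵ − 5x⁴. Remainder: 18x⁴ + 15x³ − 52x² − 57x − 28.
Step 4: lead(18x⁴ + 15x³ − 52x² − 57x − 28) ÷ lead(D) = 18x⁴ ÷ −3x = −6x³. Subtract (−6x³)·D = 18x⁴ + 30x³. Remainder: −15x³ − 52x² − 57x − 28.
Step 5: lead(−15x³ − 52x² − 57x − 28) ÷ lead(D) = −15x³ ÷ −3x = 5x². Subtract (5x²)·D = −15x³ − 25x². Remainder: −27x² − 57x − 28.
Step 6: lead(−27x² − 57x − 28) ÷ lead(D) = −27x² ÷ −3x = 9x. Subtract (9x)·D = −27x² − 45x. Remainder: −12x − 28.
Step 7: lead(−12x − 28) ÷ lead(D) = −12x ÷ −3x = 4. Subtract (4)·D = −12x − 20. Remainder: −8.

R = [-8]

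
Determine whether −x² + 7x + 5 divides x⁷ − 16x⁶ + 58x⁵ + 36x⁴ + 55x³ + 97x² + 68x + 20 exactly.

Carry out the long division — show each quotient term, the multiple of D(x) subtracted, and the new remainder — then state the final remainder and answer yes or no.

R(x) = 0, so D(x) is a factor of P(x). yes

Step 1: lead(x⁷ − 16x⁶ + 58x⁵ + 36x⁴ + 55x³ + 97x² + 68x + 20) ÷ lead(D) = x⁷ ÷ −x² = −x⁵. Subtract (−x⁵)·D = x⁷ − 7x⁶ − 5x⁵. Remainder: −9x⁶ + 63x⁵ + 36x⁴ + 55x³ + 97x² + 68x + 20.
Step 2: lead(−9x⁶ + 63x⁵ + 36x⁴ + 55x³ + 97x² + 68x + 20) ÷ lead(D) = −9x⁶ ÷ −x² = 9x⁴. Subtract (9x⁴)·D = −9x⁶ + 63x⁵ + 45x⁴. Remainder: −9x⁴ + 55x³ + 97x² + 68x + 20.
Step 3: lead(−9x⁴ + 55x³ + 97x² + 68x + 20) ÷ lead(D) = −9x⁴ ÷ −x² = 9x². Subtract (9x²)·D = −9x⁴ + 63x³ + 45x². Remainder: −8x³ + 52x² + 68x + 20.
Step 4: lead(−8x³ + 52x² + 68x + 20) ÷ lead(D) = −8x³ ÷ −x² = 8x. Subtract (8x)·D = −8x³ + 56x² + 40x. Remainder: −4x² + 28x + 20.
Step 5: lead(−4x² + 28x + 20) ÷ lead(D) = −4x² ÷ −x² = 4. Subtract (4)·D = −4x² + 28x + 20. Remainder: 0.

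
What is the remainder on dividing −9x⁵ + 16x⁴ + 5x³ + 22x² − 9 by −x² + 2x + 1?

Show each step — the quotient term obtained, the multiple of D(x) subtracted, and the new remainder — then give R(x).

R(x) = −5

Step 1: lead(−9x⁵ + 16x⁴ + 5x³ + 22x² − 9) ÷ lead(D) = −9x⁵ ÷ −x² = 9x³. Subtract (9x³)·D = −9x⁵ + 18x⁴ + 9x³. Remainder: −2x⁴ − 4x³ + 22x² − 9.
Step 2: lead(−2x⁴ − 4x³ + 22x² − 9) ÷ lead(D) = −2x⁴ ÷ −x² = 2x². Subtract (2x²)·D = −2x⁴ + 4x³ + 2x². Remainder: −8x³ + 20x² − 9.
Step 3: lead(−8x³ + 20x² − 9) ÷ lead(D) = −8x³ ÷ −x² = 8x. Subtract (8x)·D = −8x³ + 16x² + 8x. Remainder: 4x² − 8x − 9.
Step 4: lead(4x² − 8x − 9) ÷ lead(D) = 4x² ÷ −x² = −4. Subtract (−4)·D = 4x² − 8x − 4. Remainder: −5.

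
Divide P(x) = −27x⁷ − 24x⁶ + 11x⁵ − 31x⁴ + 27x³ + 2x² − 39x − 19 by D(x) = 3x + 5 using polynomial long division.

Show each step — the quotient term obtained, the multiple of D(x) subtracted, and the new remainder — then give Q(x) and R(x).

Q(x) = −9x⁶ + 7x⁵ − 8x⁴ + 3x³ + 4x² − 6x − 3; R(x) = −4

Step 1: lead(−27x⁷ − 24x⁶ + 11x⁵ − 31x⁴ + 27x³ + 2x² − 39x − 19) ÷ lead(D) = −27x⁷ ÷ 3x = −9x⁶. Subtract (−9x⁶)·D = −27x⁷ − 45x⁶. Remainder: 21x⁶ + 11x⁵ − 31x⁴ + 27x³ + 2x² − 39x − 19.
Step 2: lead(21x⁶ + 11x⁵ − 31x⁴ + 27x³ + 2x² − 39x − 19) ÷ lead(D) = 21x⁶ ÷ 3x = 7x⁵. Subtract (7x⁵)·D = 21x⁶ + 35x⁵. Remainder: −24x⁵ − 31x⁴ + 27x³ + 2x² − 39x − 19.
Step 3: lead(−24x⁵ − 31x⁴ + 27x³ + 2x² − 39x − 19) ÷ lead(D) = −24x⁵ ÷ 3x = −8x⁴. Subtract (−8x⁴)·D = −24x⁵ − 40x⁴. Remainder: 9x⁴ + 27x³ + 2x² − 39x − 19.
Step 4: lead(9x⁴ + 27x³ + 2x² − 39x − 19) ÷ lead(D) = 9x⁴ ÷ 3x = 3x³. Subtract (3x³)·D = 9x⁴ + 15x³. Remainder: 12x³ + 2x² − 39x − 19.
Step 5: lead(12x³ + 2x² − 39x − 19) ÷ lead(D) = 12x³ ÷ 3x = 4x². Subtract (4x²)·D = 12x³ + 20x². Remainder: −18x² − 39x − 19.
Step 6: lead(−18x² − 39x − 19) ÷ lead(D) = −18x² ÷ 3x = −6x. Subtract (−6x)·D = −18x² − 30x. Remainder: −9x − 19.
Step 7: lead(−9x − 19) ÷ lead(D) = −9x ÷ 3x = −3. Subtract (−3)·D = −9x − 15. Remainder: −4.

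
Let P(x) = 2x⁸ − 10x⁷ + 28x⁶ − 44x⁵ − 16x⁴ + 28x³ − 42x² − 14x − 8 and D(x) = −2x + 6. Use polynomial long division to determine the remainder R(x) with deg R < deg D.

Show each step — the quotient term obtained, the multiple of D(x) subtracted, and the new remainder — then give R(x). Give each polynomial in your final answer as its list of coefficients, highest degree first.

R = [4]

Step 1: lead(2x⁸ − 10x⁷ + 28x⁶ − 44x⁵ − 16x⁴ + 28x³ − 42x² − 14x − 8) ÷ lead(D) = 2x⁸ ÷ −2x = −x⁷. Subtract (−x⁷)·D = 2x⁸ − 6x⁷. Remainder: −4x⁷ + 28x⁶ − 44x⁵ − 16x⁴ + 28x³ − 42x² − 14x − 8.
Step 2: lead(−4x⁷ + 28x⁶ − 44x⁵ − 16x⁴ + 28x³ − 42x² − 14x − 8) ÷ lead(D) = −4x⁷ ÷ −2x = 2x⁶. Subtract (2x⁶)·D = −4x⁷ + 12x⁶. Remainder: 16x⁶ − 44x⁵ − 16x⁴ + 28x³ − 42x² − 14x − 8.
Step 3: lead(16x⁶ − 44x⁵ − 16x⁴ + 28x³ − 42x² − 14x − 8) ÷ lead(D) = 16x⁶ ÷ −2x = −8x⁵. Subtract (−8x⁵)·D = 16x⁶ − 48x⁵. Remainder: 4x⁵ − 16x⁴ + 28x³ − 42x² − 14x − 8.
Step 4: lead(4x⁵ − 16x⁴ + 28x³ − 42x² − 14x − 8) ÷ lead(D) = 4x⁵ ÷ −2x = −2x⁴. Subtract (−2x⁴)·D = 4x⁵ − 12x⁴. Remainder: −4x⁴ + 28x³ − 42x² − 14x − 8.
Step 5: lead(−4x⁴ + 28x³ − 42x² − 14x − 8) ÷ lead(D) = −4x⁴ ÷ −2x = 2x³. Subtract (2x³)·D = −4x⁴ + 12x³. Remainder: 16x³ − 42x² − 14x − 8.
Step 6: lead(16x³ − 42x² − 14x − 8) ÷ lead(D) = 16x³ ÷ −2x = −8x². Subtract (−8x²)·D = 16x³ − 48x². Remainder: 6x² − 14x − 8.
Step 7: lead(6x² − 14x − 8) ÷ lead(D) = 6x² ÷ −2x = −3x. Subtract (−3x)·D = 6x² − 18x. Remainder: 4x − 8.
Step 8: lead(4x − 8) ÷ lead(D) = 4x ÷ −2x = −2. Subtract (−2)·D = 4x − 12. Remainder: 4.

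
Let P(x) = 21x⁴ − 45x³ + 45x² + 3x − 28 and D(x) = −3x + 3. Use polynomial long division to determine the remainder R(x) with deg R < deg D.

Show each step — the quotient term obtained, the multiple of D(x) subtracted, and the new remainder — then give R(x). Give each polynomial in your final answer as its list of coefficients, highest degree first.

R = [-4]

Step 1: lead(21x⁴ − 45x³ + 45x² + 3x − 28) ÷ lead(D) = 21x⁴ ÷ −3x = −7x³. Subtract (−7x³)·D = 21x⁴ − 21x³. Remainder: −24x³ + 45x² + 3x − 28.
Step 2: lead(−24x³ + 45x² + 3x − 28) ÷ lead(D) = −24x³ ÷ −3x = 8x². Subtract (8x²)·D = −24x³ + 24x². Remainder: 21x² + 3x − 28.
Step 3: lead(21x² + 3x − 28) ÷ lead(D) = 21x² ÷ −3x = −7x. Subtract (−7x)·D = 21x² − 21x. Remainder: 24x − 28.
Step 4: lead(24x − 28) ÷ lead(D) = 24x ÷ −3x = −8. Subtract (−8)·D = 24x − 24. Remainder: −4.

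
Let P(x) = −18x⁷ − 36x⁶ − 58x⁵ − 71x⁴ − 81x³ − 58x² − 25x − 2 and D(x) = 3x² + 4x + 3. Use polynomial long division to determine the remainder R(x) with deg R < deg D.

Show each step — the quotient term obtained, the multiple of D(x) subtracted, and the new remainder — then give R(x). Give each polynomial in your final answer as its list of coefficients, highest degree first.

Step 1: lead(−18x⁷ − 36x⁶ − 58x⁵ − 71x⁴ − 81x³ − 58x² − 25x − 2) ÷ lead(D) = −18x⁷ ÷ 3x² = −6x⁵. Subtract (−6x⁵)·D = −18x⁷ − 24x⁶ − 18x⁵. Remainder: −12x⁶ − 40x⁵ − 71x⁴ − 81x³ − 58x² − 25x − 2.
Step 2: lead(−12x⁶ − 40x⁵ − 71x⁴ − 81x³ − 58x² − 25x − 2) ÷ lead(D) = −12x⁶ ÷ 3x² = −4x⁴. Subtract (−4x⁴)·D = −12x⁶ − 16x⁵ − 12x⁴. Remainder: −24x⁵ − 59x⁴ − 81x³ − 58x² − 25x − 2.
Step 3: lead(−24x⁵ − 59x⁴ − 81x³ − 58x² − 25x − 2) ÷ lead(D) = −24x⁵ ÷ 3x² = −8x³. Subtract (−8x³)·D = −24x⁵ − 32x⁴ − 24x³. Remainder: −27x⁴ − 57x³ − 58x² − 25x − 2.
Step 4: lead(−27x⁴ − 57x³ − 58x² − 25x − 2) ÷ lead(D) = −27x⁴ ÷ 3x² = −9x². Subtract (−9x²)·D = −27x⁴ − 36x³ − 27x². Remainder: −21x³ − 31x² − 25x − 2.
Step 5: lead(−21x³ − 31x² − 25x − 2) ÷ lead(D) = −21x³ ÷ 3x² = −7x. Subtract (−7x)·D = −21x³ − 28x² − 21x. Remainder: −3x² − 4x − 2.
Step 6: lead(−3x² − 4x − 2) ÷ lead(D) = −3x² ÷ 3x² = −1. Subtract (−1)·D = −3x² − 4x − 3. Remainder: 1.

R = [1]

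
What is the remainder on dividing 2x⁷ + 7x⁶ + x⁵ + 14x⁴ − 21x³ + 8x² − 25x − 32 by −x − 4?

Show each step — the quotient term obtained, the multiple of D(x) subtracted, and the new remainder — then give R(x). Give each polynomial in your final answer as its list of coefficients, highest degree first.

Step 1: lead(2x⁷ + 7x⁶ + x⁵ + 14x⁴ − 21x³ + 8x² − 25x − 32) ÷ lead(D) = 2x⁷ ÷ −x = −2x⁶. Subtract (−2x⁶)·D = 2x⁷ + 8x⁶. Remainder: −x⁶ + x⁵ + 14x⁴ − 21x³ + 8x² − 25x − 32.
Step 2: lead(−x⁶ + x⁵ + 14x⁴ − 21x³ + 8x² − 25x − 32) ÷ lead(D) = −x⁶ ÷ −x = x⁵. Subtract (x⁵)·D = −x⁶ − 4x⁵. Remainder: 5x⁵ + 14x⁴ − 21x³ + 8x² − 25x − 32.
Step 3: lead(5x⁵ + 14x⁴ − 21x³ + 8x² − 25x − 32) ÷ lead(D) = 5x⁵ ÷ −x = −5x⁴. Subtract (−5x⁴)·D = 5x⁵ + 20x⁴. Remainder: −6x⁴ − 21x³ + 8x² − 25x − 32.
Step 4: lead(−6x⁴ − 21x³ + 8x² − 25x − 32) ÷ lead(D) = −6x⁴ ÷ −x = 6x³. Subtract (6x³)·D = −6x⁴ − 24x³. Remainder: 3x³ + 8x² − 25x − 32.
Step 5: lead(3x³ + 8x² − 25x − 32) ÷ lead(D) = 3x³ ÷ −x = −3x². Subtract (−3x²)·D = 3x³ + 12x². Remainder: −4x² − 25x − 32.
Step 6: lead(−4x² − 25x − 32) ÷ lead(D) = −4x² ÷ −x = 4x. Subtract (4x)·D = −4x² − 16x. Remainder: −9x − 32.
Step 7: lead(−9x − 32) ÷ lead(D) = −9x ÷ −x = 9. Subtract (9)·D = −9x − 36. Remainder: 4.

R = [4]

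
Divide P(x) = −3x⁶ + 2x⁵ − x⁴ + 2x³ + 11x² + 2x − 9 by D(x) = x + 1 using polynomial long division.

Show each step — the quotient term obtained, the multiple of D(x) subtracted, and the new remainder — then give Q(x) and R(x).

Q(x) = −3x⁵ + 5x⁴ − 6x³ + 8x² + 3x − 1; R(x) = −8

Step 1: lead(−3x⁶ + 2x⁵ − x⁴ + 2x³ + 11x² + 2x − 9) ÷ lead(D) = −3x⁶ ÷ x = −3x⁵. Subtract (−3x⁵)·D = −3x⁶ − 3x⁵. Remainder: 5x⁵ − x⁴ + 2x³ + 11x² + 2x − 9.
Step 2: lead(5x⁵ − x⁴ + 2x³ + 11x² + 2x − 9) ÷ lead(D) = 5x⁵ ÷ x = 5x⁴. Subtract (5x⁴)·D = 5x⁵ + 5x⁴. Remainder: −6x⁴ + 2x³ + 11x² + 2x − 9.
Step 3: lead(−6x⁴ + 2x³ + 11x² + 2x − 9) ÷ lead(D) = −6x⁴ ÷ x = −6x³. Subtract (−6x³)·D = −6x⁴ − 6x³. Remainder: 8x³ + 11x² + 2x − 9.
Step 4: lead(8x³ + 11x² + 2x − 9) ÷ lead(D) = 8x³ ÷ x = 8x². Subtract (8x²)·D = 8x³ + 8x². Remainder: 3x² + 2x − 9.
Step 5: lead(3x² + 2x − 9) ÷ lead(D) = 3x² ÷ x = 3x. Subtract (3x)·D = 3x² + 3x. Remainder: −x − 9.
Step 6: lead(−x − 9) ÷ lead(D) = −x ÷ x = −1. Subtract (−1)·D = −x − 1. Remainder: −8.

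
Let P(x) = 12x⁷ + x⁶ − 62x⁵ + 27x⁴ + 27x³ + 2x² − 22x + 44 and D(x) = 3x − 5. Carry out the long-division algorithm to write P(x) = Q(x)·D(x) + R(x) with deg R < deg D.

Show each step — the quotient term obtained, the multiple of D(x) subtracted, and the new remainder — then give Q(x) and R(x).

Q(x) = 4x⁶ + 7x⁵ − 9x⁴ − 6x³ − x² − x − 9; R(x) = −1

Step 1: lead(12x⁷ + x⁶ − 62x⁵ + 27x⁴ + 27x³ + 2x² − 22x + 44) ÷ lead(D) = 12x⁷ ÷ 3x = 4x⁶. Subtract (4x⁶)·D = 12x⁷ − 20x⁶. Remainder: 21x⁶ − 62x⁵ + 27x⁴ + 27x³ + 2x² − 22x + 44.
Step 2: lead(21x⁶ − 62x⁵ + 27x⁴ + 27x³ + 2x² − 22x + 44) ÷ lead(D) = 21x⁶ ÷ 3x = 7x⁵. Subtract (7x⁵)·D = 21x⁶ − 35x⁵. Remainder: −27x⁵ + 27x⁴ + 27x³ + 2x² − 22x + 44.
Step 3: lead(−27x⁵ + 27x⁴ + 27x³ + 2x² − 22x + 44) ÷ lead(D) = −27x⁵ ÷ 3x = −9x⁴. Subtract (−9x⁴)·D = −27x⁵ + 45x⁴. Remainder: −18x⁴ + 27x³ + 2x² − 22x + 44.
Step 4: lead(−18x⁴ + 27x³ + 2x² − 22x + 44) ÷ lead(D) = −18x⁴ ÷ 3x = −6x³. Subtract (−6x³)·D = −18x⁴ + 30x³. Remainder: −3x³ + 2x² − 22x + 44.
Step 5: lead(−3x³ + 2x² − 22x + 44) ÷ lead(D) = −3x³ ÷ 3x = −x². Subtract (−x²)·D = −3x³ + 5x². Remainder: −3x² − 22x + 44.
Step 6: lead(−3x² − 22x + 44) ÷ lead(D) = −3x² ÷ 3x = −x. Subtract (−x)·D = −3x² + 5x. Remainder: −27x + 44.
Step 7: lead(−27x + 44) ÷ lead(D) = −27x ÷ 3x = −9. Subtract (−9)·D = −27x + 45. Remainder: −1.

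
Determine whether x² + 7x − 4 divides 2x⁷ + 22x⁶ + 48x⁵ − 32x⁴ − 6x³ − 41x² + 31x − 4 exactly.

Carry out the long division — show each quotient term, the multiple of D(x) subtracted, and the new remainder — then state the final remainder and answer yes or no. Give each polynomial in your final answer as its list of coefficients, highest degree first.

Step 1: lead(2x⁷ + 22x⁶ + 48x⁵ − 32x⁴ − 6x³ − 41x² + 31x − 4) ÷ lead(D) = 2x⁷ ÷ x² = 2x⁵. Subtract (2x⁵)·D = 2x⁷ + 14x⁶ − 8x⁵. Remainder: 8x⁶ + 56x⁵ − 32x⁴ − 6x³ − 41x² + 31x − 4.
Step 2: lead(8x⁶ + 56x⁵ − 32x⁴ − 6x³ − 41x² + 31x − 4) ÷ lead(D) = 8x⁶ ÷ x² = 8x⁴. Subtract (8x⁴)·D = 8x⁶ + 56x⁵ − 32x⁴. Remainder: −6x³ − 41x² + 31x − 4.
Step 3: lead(−6x³ − 41x² + 31x − 4) ÷ lead(D) = −6x³ ÷ x² = −6x. Subtract (−6x)·D = −6x³ − 42x² + 24x. Remainder: x² + 7x − 4.
Step 4: lead(x² + 7x − 4) ÷ lead(D) = x² ÷ x² = 1. Subtract (1)·D = x² + 7x − 4. Remainder: 0.

R = [0], so D(x) is a factor of P(x). yes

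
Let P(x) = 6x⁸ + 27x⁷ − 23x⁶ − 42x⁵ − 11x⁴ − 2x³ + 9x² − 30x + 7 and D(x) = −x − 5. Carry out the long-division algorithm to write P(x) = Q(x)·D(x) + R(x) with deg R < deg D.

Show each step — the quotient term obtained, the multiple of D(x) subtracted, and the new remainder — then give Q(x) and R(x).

Q(x) = −6x⁷ + 3x⁶ + 8x⁵ + 2x⁴ + x³ − 3x² + 6x; R(x) = 7

Step 1: lead(6x⁸ + 27x⁷ − 23x⁶ − 42x⁵ − 11x⁴ − 2x³ + 9x² − 30x + 7) ÷ lead(D) = 6x⁸ ÷ −x = −6x⁷. Subtract (−6x⁷)·D = 6x⁸ + 30x⁷. Remainder: −3x⁷ − 23x⁶ − 42x⁵ − 11x⁴ − 2x³ + 9x² − 30x + 7.
Step 2: lead(−3x⁷ − 23x⁶ − 42x⁵ − 11x⁴ − 2x³ + 9x² − 30x + 7) ÷ lead(D) = −3x⁷ ÷ −x = 3x⁶. Subtract (3x⁶)·D = −3x⁷ − 15x⁶. Remainder: −8x⁶ − 42x⁵ − 11x⁴ − 2x³ + 9x² − 30x + 7.
Step 3: lead(−8x⁶ − 42x⁵ − 11x⁴ − 2x³ + 9x² − 30x + 7) ÷ lead(D) = −8x⁶ ÷ −x = 8x⁵. Subtract (8x⁵)·D = −8x⁶ − 40x⁵. Remainder: −2x⁵ − 11x⁴ − 2x³ + 9x² − 30x + 7.
Step 4: lead(−2x⁵ − 11x⁴ − 2x³ + 9x² − 30x + 7) ÷ lead(D) = −2x⁵ ÷ −x = 2x⁴. Subtract (2x⁴)·D = −2x⁵ − 10x⁴. Remainder: −x⁴ − 2x³ + 9x² − 30x + 7.
Step 5: lead(−x⁴ − 2x³ + 9x² − 30x + 7) ÷ lead(D) = −x⁴ ÷ −x = x³. Subtract (x³)·D = −x⁴ − 5x³. Remainder: 3x³ + 9x² − 30x + 7.
Step 6: lead(3x³ + 9x² − 30x + 7) ÷ lead(D) = 3x³ ÷ −x = −3x². Subtract (−3x²)·D = 3x³ + 15x². Remainder: −6x² − 30x + 7.
Step 7: lead(−6x² − 30x + 7) ÷ lead(D) = −6x² ÷ −x = 6x. Subtract (6x)·D = −6x² − 30x. Remainder: 7.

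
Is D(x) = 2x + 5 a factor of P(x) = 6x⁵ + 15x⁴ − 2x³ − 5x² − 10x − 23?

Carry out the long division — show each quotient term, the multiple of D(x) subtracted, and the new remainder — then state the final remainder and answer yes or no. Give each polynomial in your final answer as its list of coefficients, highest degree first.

R = [2], so D(x) is not a factor of P(x). no

Step 1: lead(6x⁵ + 15x⁴ − 2x³ − 5x² − 10x − 23) ÷ lead(D) = 6x⁵ ÷ 2x = 3x⁴. Subtract (3x⁴)·D = 6x⁵ + 15x⁴. Remainder: −2x³ − 5x² − 10x − 23.
Step 2: lead(−2x³ − 5x² − 10x − 23) ÷ lead(D) = −2x³ ÷ 2x = −x². Subtract (−x²)·D = −2x³ − 5x². Remainder: −10x − 23.
Step 3: lead(−10x − 23) ÷ lead(D) = −10x ÷ 2x = −5. Subtract (−5)·D = −10x − 25. Remainder: 2.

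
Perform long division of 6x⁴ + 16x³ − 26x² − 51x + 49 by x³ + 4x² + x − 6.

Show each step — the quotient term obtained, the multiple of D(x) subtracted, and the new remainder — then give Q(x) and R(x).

Step 1: lead(6x⁴ + 16x³ − 26x² − 51x + 49) ÷ lead(D) = 6x⁴ ÷ x³ = 6x. Subtract (6x)·D = 6x⁴ + 24x³ + 6x² − 36x. Remainder: −8x³ − 32x² − 15x + 49.
Step 2: lead(−8x³ − 32x² − 15x + 49) ÷ lead(D) = −8x³ ÷ x³ = −8. Subtract (−8)·D = −8x³ − 32x² − 8x + 48. Remainder: −7x + 1.

Q(x) = 6x − 8; R(x) = −7x + 1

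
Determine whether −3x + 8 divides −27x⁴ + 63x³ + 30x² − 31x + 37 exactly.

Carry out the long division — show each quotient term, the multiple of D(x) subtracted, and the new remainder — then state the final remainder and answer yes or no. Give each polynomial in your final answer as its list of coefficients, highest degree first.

R = [-3], so D(x) is not a factor of P(x). no

Step 1: lead(−27x⁴ + 63x³ + 30x² − 31x + 37) ÷ lead(D) = −27x⁴ ÷ −3x = 9x³. Subtract (9x³)·D = −27x⁴ + 72x³. Remainder: −9x³ + 30x² − 31x + 37.
Step 2: lead(−9x³ + 30x² − 31x + 37) ÷ lead(D) = −9x³ ÷ −3x = 3x². Subtract (3x²)·D = −9x³ + 24x². Remainder: 6x² − 31x + 37.
Step 3: lead(6x² − 31x + 37) ÷ lead(D) = 6x² ÷ −3x = −2x. Subtract (−2x)·D = 6x² − 16x. Remainder: −15x + 37.
Step 4: lead(−15x + 37) ÷ lead(D) = −15x ÷ −3x = 5. Subtract (5)·D = −15x + 40. Remainder: −3.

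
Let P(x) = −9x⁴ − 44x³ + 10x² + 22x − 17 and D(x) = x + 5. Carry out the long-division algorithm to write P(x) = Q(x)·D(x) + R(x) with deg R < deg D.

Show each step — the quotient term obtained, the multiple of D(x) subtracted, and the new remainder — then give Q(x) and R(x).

Step 1: lead(−9x⁴ − 44x³ + 10x² + 22x − 17) ÷ lead(D) = −9x⁴ ÷ x = −9x³. Subtract (−9x³)·D = −9x⁴ − 45x³. Remainder: x³ + 10x² + 22x − 17.
Step 2: lead(x³ + 10x² + 22x − 17) ÷ lead(D) = x³ ÷ x = x². Subtract (x²)·D = x³ + 5x². Remainder: 5x² + 22x − 17.
Step 3: lead(5x² + 22x − 17) ÷ lead(D) = 5x² ÷ x = 5x. Subtract (5x)·D = 5x² + 25x. Remainder: −3x − 17.
Step 4: lead(−3x − 17) ÷ lead(D) = −3x ÷ x = −3. Subtract (−3)·D = −3x − 15. Remainder: −2.

Q(x) = −9x³ + x² + 5x − 3; R(x) = −2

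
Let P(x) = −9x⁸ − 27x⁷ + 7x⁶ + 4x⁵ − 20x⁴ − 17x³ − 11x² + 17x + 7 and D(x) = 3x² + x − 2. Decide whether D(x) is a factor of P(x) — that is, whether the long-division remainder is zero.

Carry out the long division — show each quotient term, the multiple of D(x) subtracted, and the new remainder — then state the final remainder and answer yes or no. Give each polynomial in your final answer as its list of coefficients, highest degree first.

Step 1: lead(−9x⁸ − 27x⁷ + 7x⁶ + 4x⁵ − 20x⁴ − 17x³ − 11x² + 17x + 7) ÷ lead(D) = −9x⁸ ÷ 3x² = −3x⁶. Subtract (−3x⁶)·D = −9x⁸ − 3x⁷ + 6x⁶. Remainder: −24x⁷ + x⁶ + 4x⁵ − 20x⁴ − 17x³ − 11x² + 17x + 7.
Step 2: lead(−24x⁷ + x⁶ + 4x⁵ − 20x⁴ − 17x³ − 11x² + 17x + 7) ÷ lead(D) = −24x⁷ ÷ 3x² = −8x⁵. Subtract (−8x⁵)·D = −24x⁷ − 8x⁶ + 16x⁵. Remainder: 9x⁶ − 12x⁵ − 20x⁴ − 17x³ − 11x² + 17x + 7.
Step 3: lead(9x⁶ − 12x⁵ − 20x⁴ − 17x³ − 11x² + 17x + 7) ÷ lead(D) = 9x⁶ ÷ 3x² = 3x⁴. Subtract (3x⁴)·D = 9x⁶ + 3x⁵ − 6x⁴. Remainder: −15x⁵ − 14x⁴ − 17x³ − 11x² + 17x + 7.
Step 4: lead(−15x⁵ − 14x⁴ − 17x³ − 11x² + 17x + 7) ÷ lead(D) = −15x⁵ ÷ 3x² = −5x³. Subtract (−5x³)·D = −15x⁵ − 5x⁴ + 10x³. Remainder: −9x⁴ − 27x³ − 11x² + 17x + 7.
Step 5: lead(−9x⁴ − 27x³ − 11x² + 17x + 7) ÷ lead(D) = −9x⁴ ÷ 3x² = −3x². Subtract (−3x²)·D = −9x⁴ − 3x³ + 6x². Remainder: −24x³ − 17x² + 17x + 7.
Step 6: lead(−24x³ − 17x² + 17x + 7) ÷ lead(D) = −24x³ ÷ 3x² = −8x. Subtract (−8x)·D = −24x³ − 8x² + 16x. Remainder: −9x² + x + 7.
Step 7: lead(−9x² + x + 7) ÷ lead(D) = −9x² ÷ 3x² = −3. Subtract (−3)·D = −9x² − 3x + 6. Remainder: 4x + 1.

R = [4, 1], so D(x) is not a factor of P(x). no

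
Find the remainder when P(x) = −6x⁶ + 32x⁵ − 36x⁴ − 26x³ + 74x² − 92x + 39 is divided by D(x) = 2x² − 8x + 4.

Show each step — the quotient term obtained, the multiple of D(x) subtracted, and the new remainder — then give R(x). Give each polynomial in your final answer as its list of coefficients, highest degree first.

Step 1: lead(−6x⁶ + 32x⁵ − 36x⁴ − 26x³ + 74x² − 92x + 39) ÷ lead(D) = −6x⁶ ÷ 2x² = −3x⁴. Subtract (−3x⁴)·D = −6x⁶ + 24x⁵ − 12x⁴. Remainder: 8x⁵ − 24x⁴ − 26x³ + 74x² − 92x + 39.
Step 2: lead(8x⁵ − 24x⁴ − 26x³ + 74x² − 92x + 39) ÷ lead(D) = 8x⁵ ÷ 2x² = 4x³. Subtract (4x³)·D = 8x⁵ − 32x⁴ + 16x³. Remainder: 8x⁴ − 42x³ + 74x² − 92x + 39.
Step 3: lead(8x⁴ − 42x³ + 74x² − 92x + 39) ÷ lead(D) = 8x⁴ ÷ 2x² = 4x². Subtract (4x²)·D = 8x⁴ − 32x³ + 16x². Remainder: −10x³ + 58x² − 92x + 39.
Step 4: lead(−10x³ + 58x² − 92x + 39) ÷ lead(D) = −10x³ ÷ 2x² = −5x. Subtract (−5x)·D = −10x³ + 40x² − 20x. Remainder: 18x² − 72x + 39.
Step 5: lead(18x² − 72x + 39) ÷ lead(D) = 18x² ÷ 2x² = 9. Subtract (9)·D = 18x² − 72x + 36. Remainder: 3.

R = [3]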